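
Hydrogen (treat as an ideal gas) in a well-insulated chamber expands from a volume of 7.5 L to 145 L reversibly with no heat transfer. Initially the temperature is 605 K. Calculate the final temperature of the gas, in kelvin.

T₂ ≈ 185 K

Adiabatic: T₁V₁^(γ−1) = T₂V₂^(γ−1) ⇒ T₂ = T₁ (V₁/V₂)^(γ−1).
For a diatomic ideal gas γ = 7/5, so γ−1 = 2/5.
T₂ = 605 × (7.5/145)^(2/5) = 185 K.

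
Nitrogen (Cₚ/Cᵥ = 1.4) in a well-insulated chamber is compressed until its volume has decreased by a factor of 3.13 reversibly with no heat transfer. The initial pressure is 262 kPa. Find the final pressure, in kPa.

Adiabatic: P₁V₁^γ = P₂V₂^γ ⇒ P₂ = P₁ (V₁/V₂)^γ.
P₂ = 262 × 3.13^(1.4) = 1294 kPa.

P₂ ≈ 1290 kPa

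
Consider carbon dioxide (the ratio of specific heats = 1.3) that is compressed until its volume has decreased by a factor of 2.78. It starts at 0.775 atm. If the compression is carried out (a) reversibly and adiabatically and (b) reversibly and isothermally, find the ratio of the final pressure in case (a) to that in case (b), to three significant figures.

Isothermal: P_b = P₁(V₁/V₂) = 0.775×2.78.
Adiabatic: P_a = P₁(V₁/V₂)^γ = 0.775×2.78^(1.3).
P_a/P_b = (V₁/V₂)^(γ−1) = 2.78^(0.3) = 1.359.

P_adiabatic / P_isothermal ≈ 1.36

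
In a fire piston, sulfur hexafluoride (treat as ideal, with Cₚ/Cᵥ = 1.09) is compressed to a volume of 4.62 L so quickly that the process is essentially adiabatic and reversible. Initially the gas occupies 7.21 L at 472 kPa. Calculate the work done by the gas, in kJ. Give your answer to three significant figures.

P₂ = P₁(V₁/V₂)^γ = 472×(7.21/4.62)^(1.09) = 766.7 kPa.
For a reversible adiabat, W_by_gas = (P₁V₁ − P₂V₂)/(γ−1).
W_by = (472000×0.00721 − 766700×0.00462) / (0.09) = -1545 J.

W ≈ -1.55 kJ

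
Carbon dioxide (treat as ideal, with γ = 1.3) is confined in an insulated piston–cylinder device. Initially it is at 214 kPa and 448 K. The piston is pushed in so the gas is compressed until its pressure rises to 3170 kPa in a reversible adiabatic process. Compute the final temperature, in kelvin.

Along an adiabat T P^((1−γ)/γ) is constant, so T₂ = T₁ (P₂/P₁)^((γ−1)/γ).
T₂ = 448 × (3170/214)^(0.231) = 834.5 K.

T₂ ≈ 835 K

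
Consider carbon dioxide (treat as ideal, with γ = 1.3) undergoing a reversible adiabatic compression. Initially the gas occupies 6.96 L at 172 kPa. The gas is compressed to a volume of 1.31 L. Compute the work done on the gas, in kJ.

P₂ = P₁(V₁/V₂)^γ = 172×(6.96/1.31)^(1.3) = 1508 kPa.
For a reversible adiabat, W_by_gas = (P₁V₁ − P₂V₂)/(γ−1).
W_by = (172000×0.00696 − 1.508×10^6×0.00131) / (0.3) = -2596 J.
W_on_gas = −W_by = 2596 J.

W ≈ 2.60 kJ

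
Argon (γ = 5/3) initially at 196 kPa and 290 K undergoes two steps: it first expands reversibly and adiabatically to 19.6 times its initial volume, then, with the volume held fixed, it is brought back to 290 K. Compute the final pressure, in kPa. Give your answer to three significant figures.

P₃ ≈ 10.0 kPa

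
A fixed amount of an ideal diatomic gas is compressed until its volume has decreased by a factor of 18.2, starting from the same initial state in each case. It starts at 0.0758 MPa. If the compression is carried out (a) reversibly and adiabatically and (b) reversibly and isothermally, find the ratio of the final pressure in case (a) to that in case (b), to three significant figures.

For a diatomic ideal gas γ = 7/5.
Isothermal: P_b = P₁(V₁/V₂) = 0.0758×18.2.
Adiabatic: P_a = P₁(V₁/V₂)^γ = 0.0758×18.2^(7/5).
P_a/P_b = (V₁/V₂)^(γ−1) = 18.2^(2/5) = 3.192.

P_adiabatic / P_isothermal ≈ 3.19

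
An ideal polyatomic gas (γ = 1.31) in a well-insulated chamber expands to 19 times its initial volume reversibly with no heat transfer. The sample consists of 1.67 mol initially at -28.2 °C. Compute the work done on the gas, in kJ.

W ≈ -6.57 kJ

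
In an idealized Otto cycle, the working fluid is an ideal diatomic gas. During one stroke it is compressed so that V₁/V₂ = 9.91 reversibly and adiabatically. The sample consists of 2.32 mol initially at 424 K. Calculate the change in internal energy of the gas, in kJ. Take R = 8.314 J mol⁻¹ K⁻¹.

ΔU ≈ 30.7 kJ

Adiabatic: T₁V₁^(γ−1) = T₂V₂^(γ−1) ⇒ T₂ = T₁ (V₁/V₂)^(γ−1).
γ = 7/5 for a diatomic ideal gas, so γ−1 = 2/5.
T₂ = 424 × 9.91^(2/5) = 1061 K.
Q = 0, so ΔU = W_on_gas = nCᵥΔT with Cᵥ = R/(γ−1) = 20.79 J/(mol·K).
ΔU = 2.32 × 20.79 × (1061 − 424) = 30730 J.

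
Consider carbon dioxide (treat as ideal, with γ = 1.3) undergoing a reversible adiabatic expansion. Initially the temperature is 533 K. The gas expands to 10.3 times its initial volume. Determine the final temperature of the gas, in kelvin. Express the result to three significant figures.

For a reversible adiabat TV^(γ−1) is constant, so T₂ = T₁ (V₁/V₂)^(γ−1).
T₂ = 533 × (1/10.3)^(0.3) = 264.8 K.

T₂ ≈ 265 K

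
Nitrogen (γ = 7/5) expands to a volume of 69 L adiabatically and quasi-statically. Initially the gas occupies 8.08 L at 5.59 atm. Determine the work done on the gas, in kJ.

W ≈ -6.59 kJ

P₂ = P₁(V₁/V₂)^γ = 5.59×(8.08/69)^(7/5) = 0.2776 atm.
For a reversible adiabat, W_by_gas = (P₁V₁ − P₂V₂)/(γ−1).
W_by = (566400×0.00808 − 28130×0.069) / (2/5) = 6590 J.
W_on_gas = −W_by = -6590 J.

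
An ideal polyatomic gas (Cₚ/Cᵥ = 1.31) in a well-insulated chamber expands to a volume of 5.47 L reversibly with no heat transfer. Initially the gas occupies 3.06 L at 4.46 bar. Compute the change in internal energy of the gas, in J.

ΔU ≈ -725 J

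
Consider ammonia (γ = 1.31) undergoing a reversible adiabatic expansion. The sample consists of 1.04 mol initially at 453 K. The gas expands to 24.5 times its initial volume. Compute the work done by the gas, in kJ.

Adiabatic: T₁V₁^(γ−1) = T₂V₂^(γ−1) ⇒ T₂ = T₁ (V₁/V₂)^(γ−1).
T₂ = 453 × (1/24.5)^(0.31) = 168.1 K.
Q = 0, so ΔU = W_on_gas = nCᵥΔT with Cᵥ = R/(γ−1) = 26.82 J/(mol·K).
ΔU = 1.04 × 26.82 × (168.1 − 453) = -7948 J.
Work done by the gas = −ΔU = 7948 J.

W ≈ 7.95 kJ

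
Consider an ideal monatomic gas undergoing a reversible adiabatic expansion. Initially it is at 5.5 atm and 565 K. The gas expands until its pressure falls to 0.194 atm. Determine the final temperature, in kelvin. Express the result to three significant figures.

T₂ ≈ 148 K

Along an adiabat T P^((1−γ)/γ) is constant, so T₂ = T₁ (P₂/P₁)^((γ−1)/γ).
For a monatomic ideal gas γ = 5/3, so (γ−1)/γ = 2/5.
T₂ = 565 × (0.194/5.5)^(2/5) = 148.3 K.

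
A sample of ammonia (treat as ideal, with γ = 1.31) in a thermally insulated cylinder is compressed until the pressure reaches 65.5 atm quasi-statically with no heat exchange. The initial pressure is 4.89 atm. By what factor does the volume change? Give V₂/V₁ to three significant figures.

V₂/V₁ ≈ 0.138

From PV^γ = const, V₂/V₁ = (P₁/P₂)^(1/γ).
V₂/V₁ = (4.89/65.5)^(0.763) = 0.138.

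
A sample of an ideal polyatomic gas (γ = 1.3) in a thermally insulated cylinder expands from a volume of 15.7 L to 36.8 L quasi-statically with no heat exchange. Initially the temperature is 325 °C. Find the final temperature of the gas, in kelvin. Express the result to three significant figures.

For a reversible adiabat TV^(γ−1) is constant, so T₂ = T₁ (V₁/V₂)^(γ−1).
T₁ = 325 °C = 598.1 K.
T₂ = 598.1 × (15.7/36.8)^(0.3) = 463.3 K.

T₂ ≈ 463 K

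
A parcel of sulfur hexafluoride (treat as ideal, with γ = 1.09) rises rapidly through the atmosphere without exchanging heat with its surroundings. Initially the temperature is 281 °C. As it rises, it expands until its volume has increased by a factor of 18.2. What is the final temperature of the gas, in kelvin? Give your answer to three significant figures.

Adiabatic: T₁V₁^(γ−1) = T₂V₂^(γ−1) ⇒ T₂ = T₁ (V₁/V₂)^(γ−1).
T₁ = 281 °C = 554.1 K.
T₂ = 554.1 × (1/18.2)^(0.09) = 426.8 K.

T₂ ≈ 427 K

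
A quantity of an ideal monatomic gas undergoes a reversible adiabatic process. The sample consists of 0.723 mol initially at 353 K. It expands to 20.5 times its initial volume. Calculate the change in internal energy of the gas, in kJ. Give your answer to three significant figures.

For a reversible adiabat TV^(γ−1) is constant, so T₂ = T₁ (V₁/V₂)^(γ−1).
γ = 5/3 for a monatomic ideal gas, so γ−1 = 2/3.
T₂ = 353 × (1/20.5)^(2/3) = 47.13 K.
Q = 0, so ΔU = W_on_gas = nCᵥΔT with Cᵥ = R/(γ−1) = 12.47 J/(mol·K).
ΔU = 0.723 × 12.47 × (47.13 − 353) = -2758 J.

ΔU ≈ -2.76 kJ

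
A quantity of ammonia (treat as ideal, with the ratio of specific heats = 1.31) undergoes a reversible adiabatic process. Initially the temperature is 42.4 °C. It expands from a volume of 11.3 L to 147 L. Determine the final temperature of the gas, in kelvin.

For a reversible adiabat TV^(γ−1) is constant, so T₂ = T₁ (V₁/V₂)^(γ−1).
T₁ = 42.4 °C = 315.5 K.
T₂ = 315.5 × (11.3/147)^(0.31) = 142.4 K.

T₂ ≈ 142 K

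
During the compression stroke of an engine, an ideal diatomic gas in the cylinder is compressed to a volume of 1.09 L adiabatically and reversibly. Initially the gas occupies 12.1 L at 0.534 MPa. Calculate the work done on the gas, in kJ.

W ≈ 26.2 kJ

γ = 7/5 for a diatomic ideal gas.
P₂ = P₁(V₁/V₂)^γ = 0.534×(12.1/1.09)^(7/5) = 15.53 MPa.
For a reversible adiabat, W_by_gas = (P₁V₁ − P₂V₂)/(γ−1).
W_by = (534000×0.0121 − 1.553×10^7×0.00109) / (2/5) = -26150 J.
W_on_gas = −W_by = 26150 J.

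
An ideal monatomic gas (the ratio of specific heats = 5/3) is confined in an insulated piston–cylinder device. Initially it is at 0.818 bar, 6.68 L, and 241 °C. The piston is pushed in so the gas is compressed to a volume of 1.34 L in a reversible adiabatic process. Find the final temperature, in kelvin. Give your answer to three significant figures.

T₂ ≈ 1500 K

For a reversible adiabat TV^(γ−1) is constant, so T₂ = T₁ (V₁/V₂)^(γ−1).
T₁ = 241 °C = 514.1 K.
T₂ = 514.1 × (6.68/1.34)^(2/3) = 1500 K.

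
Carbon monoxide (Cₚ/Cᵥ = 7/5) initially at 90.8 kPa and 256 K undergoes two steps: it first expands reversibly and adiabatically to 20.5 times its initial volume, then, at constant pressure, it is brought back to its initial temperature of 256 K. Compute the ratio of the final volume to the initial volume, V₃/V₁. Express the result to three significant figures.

V₃/V₁ ≈ 68.6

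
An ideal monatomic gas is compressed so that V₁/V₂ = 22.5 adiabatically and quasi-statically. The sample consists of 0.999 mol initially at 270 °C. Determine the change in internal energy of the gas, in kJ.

Adiabatic: T₁V₁^(γ−1) = T₂V₂^(γ−1) ⇒ T₂ = T₁ (V₁/V₂)^(γ−1).
γ = 5/3 for a monatomic ideal gas, so γ−1 = 2/3.
T₁ = 270 °C = 543.1 K.
T₂ = 543.1 × 22.5^(2/3) = 4329 K.
Q = 0, so ΔU = W_on_gas = nCᵥΔT with Cᵥ = R/(γ−1) = 12.47 J/(mol·K).
ΔU = 0.999 × 12.47 × (4329 − 543.1) = 47160 J.

ΔU ≈ 47.2 kJ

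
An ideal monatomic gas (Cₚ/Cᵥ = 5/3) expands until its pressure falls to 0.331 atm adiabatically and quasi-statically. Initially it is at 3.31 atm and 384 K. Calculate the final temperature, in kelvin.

T₂ ≈ 153 K

Along an adiabat T P^((1−γ)/γ) is constant, so T₂ = T₁ (P₂/P₁)^((γ−1)/γ).
T₂ = 384 × (0.331/3.31)^(2/5) = 152.9 K.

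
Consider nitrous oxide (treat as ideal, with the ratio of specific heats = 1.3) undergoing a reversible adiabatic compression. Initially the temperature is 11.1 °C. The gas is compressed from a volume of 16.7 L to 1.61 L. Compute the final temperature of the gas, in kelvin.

T₂ ≈ 573 K

For a reversible adiabat TV^(γ−1) is constant, so T₂ = T₁ (V₁/V₂)^(γ−1).
T₁ = 11.1 °C = 284.2 K.
T₂ = 284.2 × (16.7/1.61)^(0.3) = 573.4 K.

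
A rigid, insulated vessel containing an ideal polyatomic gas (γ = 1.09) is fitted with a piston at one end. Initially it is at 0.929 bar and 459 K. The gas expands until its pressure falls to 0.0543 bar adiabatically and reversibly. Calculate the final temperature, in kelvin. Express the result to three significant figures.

Along an adiabat T P^((1−γ)/γ) is constant, so T₂ = T₁ (P₂/P₁)^((γ−1)/γ).
T₂ = 459 × (0.0543/0.929)^(0.0826) = 363.1 K.

T₂ ≈ 363 K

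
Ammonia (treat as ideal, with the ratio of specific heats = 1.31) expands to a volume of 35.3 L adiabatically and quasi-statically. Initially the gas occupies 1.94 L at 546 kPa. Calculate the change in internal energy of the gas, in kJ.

ΔU ≈ -2.03 kJ

P₂ = P₁(V₁/V₂)^γ = 546×(1.94/35.3)^(1.31) = 12.21 kPa.
For a reversible adiabat, W_by_gas = (P₁V₁ − P₂V₂)/(γ−1).
W_by = (546000×0.00194 − 12210×0.0353) / (0.31) = 2027 J.
Q = 0 ⇒ ΔU = −W_by = -2027 J.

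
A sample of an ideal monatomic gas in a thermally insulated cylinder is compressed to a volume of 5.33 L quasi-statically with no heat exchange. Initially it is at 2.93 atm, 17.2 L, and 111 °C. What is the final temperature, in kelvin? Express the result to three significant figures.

For a reversible adiabat TV^(γ−1) is constant, so T₂ = T₁ (V₁/V₂)^(γ−1).
γ = 5/3 for a monatomic ideal gas.
T₁ = 111 °C = 384.1 K.
T₂ = 384.1 × (17.2/5.33)^(2/3) = 838.9 K.

T₂ ≈ 839 K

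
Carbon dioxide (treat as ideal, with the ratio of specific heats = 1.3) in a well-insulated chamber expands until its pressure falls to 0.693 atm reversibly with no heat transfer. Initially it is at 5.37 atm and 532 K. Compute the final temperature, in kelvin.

Adiabatic: T₂/T₁ = (P₂/P₁)^((γ−1)/γ).
T₂ = 532 × (0.693/5.37)^(0.231) = 331.7 K.

T₂ ≈ 332 K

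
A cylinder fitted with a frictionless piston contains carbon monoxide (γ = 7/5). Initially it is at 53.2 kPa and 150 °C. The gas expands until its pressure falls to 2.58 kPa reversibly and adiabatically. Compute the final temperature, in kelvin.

Along an adiabat T P^((1−γ)/γ) is constant, so T₂ = T₁ (P₂/P₁)^((γ−1)/γ).
T₁ = 150 °C = 423.1 K.
T₂ = 423.1 × (2.58/53.2)^(2/7) = 178.2 K.

T₂ ≈ 178 K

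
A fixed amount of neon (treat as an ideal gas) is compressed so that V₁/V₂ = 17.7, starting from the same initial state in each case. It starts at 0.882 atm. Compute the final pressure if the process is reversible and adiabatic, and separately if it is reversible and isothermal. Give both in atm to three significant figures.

For a monatomic ideal gas γ = 5/3.
Isothermal: P₂ = P₁(V₁/V₂) = 0.882×17.7 = 15.61 atm.
Adiabatic: P₂ = P₁(V₁/V₂)^γ = 0.882×17.7^(5/3) = 106 atm.

adiabatic: 106 atm; isothermal: 15.6 atm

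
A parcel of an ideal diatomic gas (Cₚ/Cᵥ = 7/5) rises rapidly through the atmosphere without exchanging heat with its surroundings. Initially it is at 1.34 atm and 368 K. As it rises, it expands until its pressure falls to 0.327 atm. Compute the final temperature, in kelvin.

T₂ ≈ 246 K

Adiabatic: T₂/T₁ = (P₂/P₁)^((γ−1)/γ).
T₂ = 368 × (0.327/1.34)^(2/7) = 245.9 K.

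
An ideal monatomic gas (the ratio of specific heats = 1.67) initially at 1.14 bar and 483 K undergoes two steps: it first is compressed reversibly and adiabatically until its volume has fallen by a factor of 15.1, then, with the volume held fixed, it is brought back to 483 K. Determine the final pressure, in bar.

P₃ ≈ 17.2 bar

Adiabatic step (PV^γ = const): P₂ = 1.14×15.1^(1.67) = 106.1 bar; T₂ = 483×15.1^(0.67) = 2978 K.
Isochoric: P₃ = P₂(T₃/T₂) = 106.1 × (483/2978) = 17.21 bar.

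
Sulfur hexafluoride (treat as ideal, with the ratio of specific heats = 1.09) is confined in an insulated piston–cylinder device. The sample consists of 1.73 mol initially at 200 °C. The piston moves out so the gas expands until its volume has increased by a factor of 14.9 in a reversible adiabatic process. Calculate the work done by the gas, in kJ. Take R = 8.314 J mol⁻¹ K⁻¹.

Adiabatic: T₁V₁^(γ−1) = T₂V₂^(γ−1) ⇒ T₂ = T₁ (V₁/V₂)^(γ−1).
T₁ = 200 °C = 473.1 K.
T₂ = 473.1 × (1/14.9)^(0.09) = 371 K.
Q = 0, so ΔU = W_on_gas = nCᵥΔT with Cᵥ = R/(γ−1) = 92.38 J/(mol·K).
ΔU = 1.73 × 92.38 × (371 − 473.1) = -16320 J.
Work done by the gas = −ΔU = 16320 J.

W ≈ 16.3 kJ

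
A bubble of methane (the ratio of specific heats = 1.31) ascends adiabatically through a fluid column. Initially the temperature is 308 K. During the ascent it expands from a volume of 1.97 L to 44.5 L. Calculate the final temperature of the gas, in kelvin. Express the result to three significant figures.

Adiabatic: T₁V₁^(γ−1) = T₂V₂^(γ−1) ⇒ T₂ = T₁ (V₁/V₂)^(γ−1).
T₂ = 308 × (1.97/44.5)^(0.31) = 117.2 K.

T₂ ≈ 117 K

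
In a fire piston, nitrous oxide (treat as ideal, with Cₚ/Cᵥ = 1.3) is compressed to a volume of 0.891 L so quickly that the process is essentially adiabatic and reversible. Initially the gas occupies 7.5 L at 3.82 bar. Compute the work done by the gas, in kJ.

W ≈ -8.54 kJ

P₂ = P₁(V₁/V₂)^γ = 3.82×(7.5/0.891)^(1.3) = 60.93 bar.
For a reversible adiabat, W_by_gas = (P₁V₁ − P₂V₂)/(γ−1).
W_by = (382000×0.0075 − 6.093×10^6×0.000891) / (0.3) = -8545 J.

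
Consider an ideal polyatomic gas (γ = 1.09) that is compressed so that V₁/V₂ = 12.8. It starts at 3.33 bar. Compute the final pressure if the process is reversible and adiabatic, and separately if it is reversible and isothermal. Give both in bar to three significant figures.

Isothermal: P₂ = P₁(V₁/V₂) = 3.33×12.8 = 42.62 bar.
Adiabatic: P₂ = P₁(V₁/V₂)^γ = 3.33×12.8^(1.09) = 53.62 bar.

adiabatic: 53.6 bar; isothermal: 42.6 bar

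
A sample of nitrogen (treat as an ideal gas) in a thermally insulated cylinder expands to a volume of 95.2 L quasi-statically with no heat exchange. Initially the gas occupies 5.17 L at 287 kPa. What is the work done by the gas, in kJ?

W ≈ 2.55 kJ

γ = 7/5 for a diatomic ideal gas.
P₂ = P₁(V₁/V₂)^γ = 287×(5.17/95.2)^(7/5) = 4.86 kPa.
For a reversible adiabat, W_by_gas = (P₁V₁ − P₂V₂)/(γ−1).
W_by = (287000×0.00517 − 4860×0.0952) / (2/5) = 2553 J.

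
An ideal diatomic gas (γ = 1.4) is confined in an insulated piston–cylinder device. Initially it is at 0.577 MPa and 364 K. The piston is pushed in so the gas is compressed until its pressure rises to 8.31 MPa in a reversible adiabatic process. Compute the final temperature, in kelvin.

T₂ ≈ 780 K

Adiabatic: T₂/T₁ = (P₂/P₁)^((γ−1)/γ).
T₂ = 364 × (8.31/0.577)^(0.286) = 780 K.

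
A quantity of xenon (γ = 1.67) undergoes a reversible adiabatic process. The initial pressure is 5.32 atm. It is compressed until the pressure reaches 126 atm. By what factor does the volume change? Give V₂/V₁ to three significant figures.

From PV^γ = const, V₂/V₁ = (P₁/P₂)^(1/γ).
V₂/V₁ = (5.32/126)^(0.599) = 0.1503.

V₂/V₁ ≈ 0.150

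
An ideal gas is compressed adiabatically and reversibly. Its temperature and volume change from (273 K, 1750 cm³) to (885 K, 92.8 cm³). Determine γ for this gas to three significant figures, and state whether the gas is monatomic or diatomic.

γ ≈ 1.40; diatomic

TV^(γ−1) = const ⇒ γ − 1 = ln(T₂/T₁) / ln(V₁/V₂).
γ = 1 + ln(885/273) / ln(1750/92.8) = 1.4.
γ ≈ 1.40 is close to 7/5, so the gas is diatomic.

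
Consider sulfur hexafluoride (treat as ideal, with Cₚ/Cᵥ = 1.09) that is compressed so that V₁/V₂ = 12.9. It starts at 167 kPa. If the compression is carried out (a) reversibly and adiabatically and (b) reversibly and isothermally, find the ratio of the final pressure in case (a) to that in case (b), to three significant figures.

P_adiabatic / P_isothermal ≈ 1.26

Isothermal: P_b = P₁(V₁/V₂) = 167×12.9.
Adiabatic: P_a = P₁(V₁/V₂)^γ = 167×12.9^(1.09).
P_a/P_b = (V₁/V₂)^(γ−1) = 12.9^(0.09) = 1.259.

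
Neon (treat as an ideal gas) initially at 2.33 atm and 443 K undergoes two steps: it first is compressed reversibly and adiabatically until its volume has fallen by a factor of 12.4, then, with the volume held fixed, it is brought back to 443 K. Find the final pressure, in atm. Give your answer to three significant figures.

For a monatomic ideal gas γ = 5/3.
Adiabatic step (PV^γ = const): P₂ = 2.33×12.4^(5/3) = 154.8 atm; T₂ = 443×12.4^(2/3) = 2373 K.
Isochoric: P₃ = P₂(T₃/T₂) = 154.8 × (443/2373) = 28.89 atm.

P₃ ≈ 28.9 atm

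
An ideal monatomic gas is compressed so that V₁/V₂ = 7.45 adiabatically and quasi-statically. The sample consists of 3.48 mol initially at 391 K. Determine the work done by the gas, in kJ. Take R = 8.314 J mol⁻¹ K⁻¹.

W ≈ -47.8 kJ

For a reversible adiabat TV^(γ−1) is constant, so T₂ = T₁ (V₁/V₂)^(γ−1).
γ = 5/3 for a monatomic ideal gas, so γ−1 = 2/3.
T₂ = 391 × 7.45^(2/3) = 1491 K.
Q = 0, so ΔU = W_on_gas = nCᵥΔT with Cᵥ = R/(γ−1) = 12.47 J/(mol·K).
ΔU = 3.48 × 12.47 × (1491 − 391) = 47760 J.
Work done by the gas = −ΔU = -47760 J.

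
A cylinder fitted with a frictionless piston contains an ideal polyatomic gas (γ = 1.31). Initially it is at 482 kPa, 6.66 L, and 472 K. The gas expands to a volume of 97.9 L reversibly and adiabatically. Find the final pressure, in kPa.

Since PV^γ is constant along a reversible adiabat, P₂ = P₁ (V₁/V₂)^γ.
P₂ = 482 × (6.66/97.9)^(1.31) = 14.25 kPa.

P₂ ≈ 14.3 kPa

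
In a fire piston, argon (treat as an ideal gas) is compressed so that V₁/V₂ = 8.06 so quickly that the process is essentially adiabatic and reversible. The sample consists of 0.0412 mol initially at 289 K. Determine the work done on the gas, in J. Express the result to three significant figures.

Adiabatic: T₁V₁^(γ−1) = T₂V₂^(γ−1) ⇒ T₂ = T₁ (V₁/V₂)^(γ−1).
γ = 5/3 for a monatomic ideal gas, so γ−1 = 2/3.
T₂ = 289 × 8.06^(2/3) = 1162 K.
Q = 0, so ΔU = W_on_gas = nCᵥΔT with Cᵥ = R/(γ−1) = 12.47 J/(mol·K).
ΔU = 0.0412 × 12.47 × (1162 − 289) = 448.4 J.

W ≈ 448 J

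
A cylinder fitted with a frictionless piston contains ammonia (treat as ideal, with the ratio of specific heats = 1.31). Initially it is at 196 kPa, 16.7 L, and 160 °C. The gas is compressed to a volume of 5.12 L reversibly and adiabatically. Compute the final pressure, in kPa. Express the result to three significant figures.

Adiabatic: P₁V₁^γ = P₂V₂^γ ⇒ P₂ = P₁ (V₁/V₂)^γ.
P₂ = 196 × (16.7/5.12)^(1.31) = 922.3 kPa.

P₂ ≈ 922 kPa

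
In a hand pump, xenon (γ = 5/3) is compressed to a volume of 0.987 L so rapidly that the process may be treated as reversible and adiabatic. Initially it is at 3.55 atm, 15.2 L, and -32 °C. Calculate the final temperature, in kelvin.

Adiabatic: T₁V₁^(γ−1) = T₂V₂^(γ−1) ⇒ T₂ = T₁ (V₁/V₂)^(γ−1).
T₁ = -32 °C = 241.1 K.
T₂ = 241.1 × (15.2/0.987)^(2/3) = 1493 K.

T₂ ≈ 1490 K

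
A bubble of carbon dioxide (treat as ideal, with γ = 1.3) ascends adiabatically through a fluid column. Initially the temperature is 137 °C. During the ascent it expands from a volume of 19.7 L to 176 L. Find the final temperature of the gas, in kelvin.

T₂ ≈ 213 K

For a reversible adiabat TV^(γ−1) is constant, so T₂ = T₁ (V₁/V₂)^(γ−1).
T₁ = 137 °C = 410.1 K.
T₂ = 410.1 × (19.7/176)^(0.3) = 212.6 K.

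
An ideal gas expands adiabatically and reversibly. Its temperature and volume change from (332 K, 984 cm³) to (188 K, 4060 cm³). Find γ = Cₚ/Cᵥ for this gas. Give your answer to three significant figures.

γ ≈ 1.40

TV^(γ−1) = const ⇒ γ − 1 = ln(T₂/T₁) / ln(V₁/V₂).
γ = 1 + ln(188/332) / ln(984/4060) = 1.401.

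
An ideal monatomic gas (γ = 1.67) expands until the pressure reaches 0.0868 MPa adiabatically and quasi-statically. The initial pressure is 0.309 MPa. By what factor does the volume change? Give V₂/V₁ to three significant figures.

From PV^γ = const, V₂/V₁ = (P₁/P₂)^(1/γ).
V₂/V₁ = (0.309/0.0868)^(0.599) = 2.139.

V₂/V₁ ≈ 2.14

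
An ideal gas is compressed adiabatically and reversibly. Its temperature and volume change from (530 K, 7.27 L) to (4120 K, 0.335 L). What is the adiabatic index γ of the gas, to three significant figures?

γ ≈ 1.67

TV^(γ−1) = const ⇒ γ − 1 = ln(T₂/T₁) / ln(V₁/V₂).
γ = 1 + ln(4120/530) / ln(7.27/0.335) = 1.666.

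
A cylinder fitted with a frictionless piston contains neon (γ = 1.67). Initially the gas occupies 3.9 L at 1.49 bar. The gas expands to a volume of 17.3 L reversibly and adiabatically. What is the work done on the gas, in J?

P₂ = P₁(V₁/V₂)^γ = 1.49×(3.9/17.3)^(1.67) = 0.1238 bar.
For a reversible adiabat, W_by_gas = (P₁V₁ − P₂V₂)/(γ−1).
W_by = (149000×0.0039 − 12380×0.0173) / (0.67) = 547.6 J.
W_on_gas = −W_by = -547.6 J.

W ≈ -548 J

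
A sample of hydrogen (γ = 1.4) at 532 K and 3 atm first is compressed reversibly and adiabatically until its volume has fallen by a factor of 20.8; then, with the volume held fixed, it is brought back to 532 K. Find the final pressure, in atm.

P₃ ≈ 62.4 atm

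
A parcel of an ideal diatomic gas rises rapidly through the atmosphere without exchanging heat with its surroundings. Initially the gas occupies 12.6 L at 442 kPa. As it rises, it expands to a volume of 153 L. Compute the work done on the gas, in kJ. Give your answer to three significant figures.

γ = 7/5 for a diatomic ideal gas.
P₂ = P₁(V₁/V₂)^γ = 442×(12.6/153)^(7/5) = 13.41 kPa.
For a reversible adiabat, W_by_gas = (P₁V₁ − P₂V₂)/(γ−1).
W_by = (442000×0.0126 − 13410×0.153) / (2/5) = 8794 J.
W_on_gas = −W_by = -8794 J.

W ≈ -8.79 kJ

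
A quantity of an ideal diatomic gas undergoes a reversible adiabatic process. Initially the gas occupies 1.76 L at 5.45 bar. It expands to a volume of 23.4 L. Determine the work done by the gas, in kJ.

W ≈ 1.55 kJ

γ = 7/5 for a diatomic ideal gas.
P₂ = P₁(V₁/V₂)^γ = 5.45×(1.76/23.4)^(7/5) = 0.1456 bar.
For a reversible adiabat, W_by_gas = (P₁V₁ − P₂V₂)/(γ−1).
W_by = (545000×0.00176 − 14560×0.0234) / (2/5) = 1546 J.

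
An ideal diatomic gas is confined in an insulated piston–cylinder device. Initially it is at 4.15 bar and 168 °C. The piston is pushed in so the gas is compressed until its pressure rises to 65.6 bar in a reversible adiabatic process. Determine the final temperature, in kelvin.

Along an adiabat T P^((1−γ)/γ) is constant, so T₂ = T₁ (P₂/P₁)^((γ−1)/γ).
For a diatomic ideal gas γ = 7/5, so (γ−1)/γ = 2/7.
T₁ = 168 °C = 441.1 K.
T₂ = 441.1 × (65.6/4.15)^(2/7) = 970.8 K.

T₂ ≈ 971 K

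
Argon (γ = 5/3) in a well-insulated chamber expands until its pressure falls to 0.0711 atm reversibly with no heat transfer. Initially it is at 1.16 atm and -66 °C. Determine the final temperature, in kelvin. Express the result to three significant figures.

T₂ ≈ 67.8 K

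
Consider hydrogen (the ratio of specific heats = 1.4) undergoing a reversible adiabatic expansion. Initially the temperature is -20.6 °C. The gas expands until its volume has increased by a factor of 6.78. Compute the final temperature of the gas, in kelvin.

T₂ ≈ 117 K

For a reversible adiabat TV^(γ−1) is constant, so T₂ = T₁ (V₁/V₂)^(γ−1).
T₁ = -20.6 °C = 252.5 K.
T₂ = 252.5 × (1/6.78)^(0.4) = 117.5 K.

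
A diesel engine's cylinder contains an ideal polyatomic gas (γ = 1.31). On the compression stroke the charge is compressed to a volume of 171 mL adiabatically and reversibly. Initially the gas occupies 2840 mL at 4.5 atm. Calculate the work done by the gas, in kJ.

W ≈ -5.80 kJ

P₂ = P₁(V₁/V₂)^γ = 4.5×(2840/171)^(1.31) = 178.6 atm.
For a reversible adiabat, W_by_gas = (P₁V₁ − P₂V₂)/(γ−1).
W_by = (456000×0.00284 − 1.809×10^7×0.000171) / (0.31) = -5804 J.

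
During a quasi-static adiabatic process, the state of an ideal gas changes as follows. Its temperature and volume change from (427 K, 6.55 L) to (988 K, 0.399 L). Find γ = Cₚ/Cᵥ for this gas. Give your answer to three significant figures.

γ ≈ 1.30

TV^(γ−1) = const ⇒ γ − 1 = ln(T₂/T₁) / ln(V₁/V₂).
γ = 1 + ln(988/427) / ln(6.55/0.399) = 1.3.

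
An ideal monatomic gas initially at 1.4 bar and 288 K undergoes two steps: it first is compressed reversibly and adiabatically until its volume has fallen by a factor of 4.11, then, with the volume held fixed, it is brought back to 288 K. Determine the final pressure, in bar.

P₃ ≈ 5.75 bar

For a monatomic ideal gas γ = 5/3.
Adiabatic step (PV^γ = const): P₂ = 1.4×4.11^(5/3) = 14.76 bar; T₂ = 288×4.11^(2/3) = 739 K.
Isochoric: P₃ = P₂(T₃/T₂) = 14.76 × (288/739) = 5.754 bar.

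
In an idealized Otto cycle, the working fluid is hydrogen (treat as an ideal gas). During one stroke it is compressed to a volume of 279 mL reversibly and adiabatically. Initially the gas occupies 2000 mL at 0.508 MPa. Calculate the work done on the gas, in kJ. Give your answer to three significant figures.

γ = 7/5 for a diatomic ideal gas.
P₂ = P₁(V₁/V₂)^γ = 0.508×(2000/279)^(7/5) = 8.007 MPa.
For a reversible adiabat, W_by_gas = (P₁V₁ − P₂V₂)/(γ−1).
W_by = (508000×0.002 − 8.007×10^6×0.000279) / (2/5) = -3045 J.
W_on_gas = −W_by = 3045 J.

W ≈ 3.04 kJ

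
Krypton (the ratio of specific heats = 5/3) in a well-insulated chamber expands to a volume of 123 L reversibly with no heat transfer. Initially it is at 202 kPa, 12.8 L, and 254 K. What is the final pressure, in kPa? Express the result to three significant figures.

P₂ ≈ 4.65 kPa

Since PV^γ is constant along a reversible adiabat, P₂ = P₁ (V₁/V₂)^γ.
P₂ = 202 × (12.8/123)^(5/3) = 4.651 kPa.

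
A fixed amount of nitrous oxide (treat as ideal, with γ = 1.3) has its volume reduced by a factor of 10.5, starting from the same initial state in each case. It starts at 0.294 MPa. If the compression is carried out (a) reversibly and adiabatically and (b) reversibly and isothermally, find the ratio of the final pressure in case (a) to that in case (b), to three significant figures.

Isothermal: P_b = P₁(V₁/V₂) = 0.294×10.5.
Adiabatic: P_a = P₁(V₁/V₂)^γ = 0.294×10.5^(1.3).
P_a/P_b = (V₁/V₂)^(γ−1) = 10.5^(0.3) = 2.025.

P_adiabatic / P_isothermal ≈ 2.02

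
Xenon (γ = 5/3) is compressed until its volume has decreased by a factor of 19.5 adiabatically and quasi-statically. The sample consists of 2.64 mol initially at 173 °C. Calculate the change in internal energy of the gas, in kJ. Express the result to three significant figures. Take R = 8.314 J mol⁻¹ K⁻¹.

ΔU ≈ 91.7 kJ

Adiabatic: T₁V₁^(γ−1) = T₂V₂^(γ−1) ⇒ T₂ = T₁ (V₁/V₂)^(γ−1).
T₁ = 173 °C = 446.1 K.
T₂ = 446.1 × 19.5^(2/3) = 3232 K.
Q = 0, so ΔU = W_on_gas = nCᵥΔT with Cᵥ = R/(γ−1) = 12.47 J/(mol·K).
ΔU = 2.64 × 12.47 × (3232 − 446.1) = 91730 J.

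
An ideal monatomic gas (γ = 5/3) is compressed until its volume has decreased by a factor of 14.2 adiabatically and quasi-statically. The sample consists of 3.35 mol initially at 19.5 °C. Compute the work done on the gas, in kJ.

W ≈ 59.5 kJ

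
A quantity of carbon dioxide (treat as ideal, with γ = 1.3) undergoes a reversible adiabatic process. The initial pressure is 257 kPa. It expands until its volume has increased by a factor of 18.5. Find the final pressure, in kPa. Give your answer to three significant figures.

P₂ ≈ 5.79 kPa

Adiabatic: P₁V₁^γ = P₂V₂^γ ⇒ P₂ = P₁ (V₁/V₂)^γ.
P₂ = 257 × (1/18.5)^(1.3) = 5.789 kPa.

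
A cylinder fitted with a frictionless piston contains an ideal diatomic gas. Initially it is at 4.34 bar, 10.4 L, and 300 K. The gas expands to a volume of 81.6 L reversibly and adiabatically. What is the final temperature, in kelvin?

Adiabatic: T₁V₁^(γ−1) = T₂V₂^(γ−1) ⇒ T₂ = T₁ (V₁/V₂)^(γ−1).
γ = 7/5 for a diatomic ideal gas.
T₂ = 300 × (10.4/81.6)^(2/5) = 131.6 K.

T₂ ≈ 132 K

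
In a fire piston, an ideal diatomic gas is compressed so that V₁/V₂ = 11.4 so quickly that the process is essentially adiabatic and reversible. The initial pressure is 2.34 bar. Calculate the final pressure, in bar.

Since PV^γ is constant along a reversible adiabat, P₂ = P₁ (V₁/V₂)^γ.
For a diatomic ideal gas γ = 7/5.
P₂ = 2.34 × 11.4^(7/5) = 70.61 bar.

P₂ ≈ 70.6 bar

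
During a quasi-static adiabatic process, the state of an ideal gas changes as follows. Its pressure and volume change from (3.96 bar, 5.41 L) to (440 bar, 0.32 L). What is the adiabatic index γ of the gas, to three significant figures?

γ ≈ 1.67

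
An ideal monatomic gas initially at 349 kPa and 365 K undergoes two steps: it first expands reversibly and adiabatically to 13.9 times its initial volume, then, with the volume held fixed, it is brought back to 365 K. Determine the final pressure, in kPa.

P₃ ≈ 25.1 kPa

For a monatomic ideal gas γ = 5/3.
Adiabatic step (PV^γ = const): P₂ = 349×(1/13.9)^(5/3) = 4.343 kPa; T₂ = 365×(1/13.9)^(2/3) = 63.14 K.
Isochoric: P₃ = P₂(T₃/T₂) = 4.343 × (365/63.14) = 25.11 kPa.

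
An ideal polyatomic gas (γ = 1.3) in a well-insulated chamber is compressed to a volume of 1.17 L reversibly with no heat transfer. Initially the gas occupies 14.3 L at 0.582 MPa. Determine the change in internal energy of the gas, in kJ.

P₂ = P₁(V₁/V₂)^γ = 0.582×(14.3/1.17)^(1.3) = 15.07 MPa.
For a reversible adiabat, W_by_gas = (P₁V₁ − P₂V₂)/(γ−1).
W_by = (582000×0.0143 − 1.507×10^7×0.00117) / (0.3) = -31050 J.
Q = 0 ⇒ ΔU = −W_by = 31050 J.

ΔU ≈ 31.0 kJ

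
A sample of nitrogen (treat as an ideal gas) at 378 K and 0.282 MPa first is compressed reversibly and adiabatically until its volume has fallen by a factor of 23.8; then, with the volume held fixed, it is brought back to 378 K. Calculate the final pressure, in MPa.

For a diatomic ideal gas γ = 7/5.
Adiabatic step (PV^γ = const): P₂ = 0.282×23.8^(7/5) = 23.85 MPa; T₂ = 378×23.8^(2/5) = 1343 K.
Isochoric: P₃ = P₂(T₃/T₂) = 23.85 × (378/1343) = 6.712 MPa.

P₃ ≈ 6.71 MPa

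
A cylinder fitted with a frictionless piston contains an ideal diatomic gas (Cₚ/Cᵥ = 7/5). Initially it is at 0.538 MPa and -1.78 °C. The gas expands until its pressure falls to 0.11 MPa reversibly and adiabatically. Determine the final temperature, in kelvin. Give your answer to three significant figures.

Along an adiabat T P^((1−γ)/γ) is constant, so T₂ = T₁ (P₂/P₁)^((γ−1)/γ).
T₁ = -1.78 °C = 271.4 K.
T₂ = 271.4 × (0.11/0.538)^(2/7) = 172.4 K.

T₂ ≈ 172 K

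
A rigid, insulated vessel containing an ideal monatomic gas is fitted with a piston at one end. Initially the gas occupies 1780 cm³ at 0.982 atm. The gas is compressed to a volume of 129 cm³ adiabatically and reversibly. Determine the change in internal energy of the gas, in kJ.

ΔU ≈ 1.26 kJ

γ = 5/3 for a monatomic ideal gas.
P₂ = P₁(V₁/V₂)^γ = 0.982×(1780/129)^(5/3) = 77.95 atm.
For a reversible adiabat, W_by_gas = (P₁V₁ − P₂V₂)/(γ−1).
W_by = (99500×0.00178 − 7.899×10^6×0.000129) / (2/3) = -1263 J.
Q = 0 ⇒ ΔU = −W_by = 1263 J.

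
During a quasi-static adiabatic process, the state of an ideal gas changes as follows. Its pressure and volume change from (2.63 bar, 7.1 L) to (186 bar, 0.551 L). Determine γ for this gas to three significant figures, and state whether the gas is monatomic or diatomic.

γ ≈ 1.67; monatomic

PV^γ = const ⇒ γ = ln(P₂/P₁) / ln(V₁/V₂).
γ = ln(186/2.63) / ln(7.1/0.551) = 1.666.
γ ≈ 1.67 is close to 5/3, so the gas is monatomic.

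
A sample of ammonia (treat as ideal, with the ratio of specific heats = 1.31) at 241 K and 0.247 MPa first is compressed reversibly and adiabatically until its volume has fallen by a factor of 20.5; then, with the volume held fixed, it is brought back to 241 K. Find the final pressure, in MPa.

Adiabatic step (PV^γ = const): P₂ = 0.247×20.5^(1.31) = 12.92 MPa; T₂ = 241×20.5^(0.31) = 614.7 K.
Isochoric: P₃ = P₂(T₃/T₂) = 12.92 × (241/614.7) = 5.063 MPa.

P₃ ≈ 5.06 MPa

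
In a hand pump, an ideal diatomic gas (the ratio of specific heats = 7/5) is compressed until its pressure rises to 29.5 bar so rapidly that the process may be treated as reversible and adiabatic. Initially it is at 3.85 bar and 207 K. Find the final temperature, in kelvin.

T₂ ≈ 370 K

Along an adiabat T P^((1−γ)/γ) is constant, so T₂ = T₁ (P₂/P₁)^((γ−1)/γ).
T₂ = 207 × (29.5/3.85)^(2/7) = 370.4 K.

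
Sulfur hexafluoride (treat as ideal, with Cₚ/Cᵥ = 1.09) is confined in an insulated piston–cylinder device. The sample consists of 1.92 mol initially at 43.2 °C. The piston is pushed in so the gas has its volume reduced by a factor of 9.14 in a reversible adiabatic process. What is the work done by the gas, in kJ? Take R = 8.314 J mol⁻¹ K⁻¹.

For a reversible adiabat TV^(γ−1) is constant, so T₂ = T₁ (V₁/V₂)^(γ−1).
T₁ = 43.2 °C = 316.3 K.
T₂ = 316.3 × 9.14^(0.09) = 386.1 K.
Q = 0, so ΔU = W_on_gas = nCᵥΔT with Cᵥ = R/(γ−1) = 92.38 J/(mol·K).
ΔU = 1.92 × 92.38 × (386.1 − 316.3) = 12360 J.
Work done by the gas = −ΔU = -12360 J.

W ≈ -12.4 kJ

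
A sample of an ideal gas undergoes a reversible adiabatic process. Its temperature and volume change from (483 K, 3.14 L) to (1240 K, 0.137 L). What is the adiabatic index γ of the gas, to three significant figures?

TV^(γ−1) = const ⇒ γ − 1 = ln(T₂/T₁) / ln(V₁/V₂).
γ = 1 + ln(1240/483) / ln(3.14/0.137) = 1.301.

γ ≈ 1.30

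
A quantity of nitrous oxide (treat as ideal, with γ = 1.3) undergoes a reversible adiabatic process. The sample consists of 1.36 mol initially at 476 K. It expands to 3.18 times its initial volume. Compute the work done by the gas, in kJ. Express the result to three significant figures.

Adiabatic: T₁V₁^(γ−1) = T₂V₂^(γ−1) ⇒ T₂ = T₁ (V₁/V₂)^(γ−1).
T₂ = 476 × (1/3.18)^(0.3) = 336.4 K.
Q = 0, so ΔU = W_on_gas = nCᵥΔT with Cᵥ = R/(γ−1) = 27.71 J/(mol·K).
ΔU = 1.36 × 27.71 × (336.4 − 476) = -5261 J.
Work done by the gas = −ΔU = 5261 J.

W ≈ 5.26 kJ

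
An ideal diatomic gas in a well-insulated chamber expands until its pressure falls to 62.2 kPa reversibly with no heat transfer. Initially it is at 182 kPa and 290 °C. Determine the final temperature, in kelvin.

Along an adiabat T P^((1−γ)/γ) is constant, so T₂ = T₁ (P₂/P₁)^((γ−1)/γ).
For a diatomic ideal gas γ = 7/5, so (γ−1)/γ = 2/7.
T₁ = 290 °C = 563.1 K.
T₂ = 563.1 × (62.2/182)^(2/7) = 414.4 K.

T₂ ≈ 414 K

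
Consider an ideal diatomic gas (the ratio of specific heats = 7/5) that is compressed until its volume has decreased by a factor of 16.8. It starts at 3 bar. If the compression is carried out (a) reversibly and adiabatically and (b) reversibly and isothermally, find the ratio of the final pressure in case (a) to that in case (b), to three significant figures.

Isothermal: P_b = P₁(V₁/V₂) = 3×16.8.
Adiabatic: P_a = P₁(V₁/V₂)^γ = 3×16.8^(7/5).
P_a/P_b = (V₁/V₂)^(γ−1) = 16.8^(2/5) = 3.091.

P_adiabatic / P_isothermal ≈ 3.09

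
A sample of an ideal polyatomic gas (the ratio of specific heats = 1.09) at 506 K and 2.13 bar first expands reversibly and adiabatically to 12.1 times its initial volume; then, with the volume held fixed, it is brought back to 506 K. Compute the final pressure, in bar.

P₃ ≈ 0.176 bar

Adiabatic step (PV^γ = const): P₂ = 2.13×(1/12.1)^(1.09) = 0.1407 bar; T₂ = 506×(1/12.1)^(0.09) = 404.3 K.
Isochoric: P₃ = P₂(T₃/T₂) = 0.1407 × (506/404.3) = 0.176 bar.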